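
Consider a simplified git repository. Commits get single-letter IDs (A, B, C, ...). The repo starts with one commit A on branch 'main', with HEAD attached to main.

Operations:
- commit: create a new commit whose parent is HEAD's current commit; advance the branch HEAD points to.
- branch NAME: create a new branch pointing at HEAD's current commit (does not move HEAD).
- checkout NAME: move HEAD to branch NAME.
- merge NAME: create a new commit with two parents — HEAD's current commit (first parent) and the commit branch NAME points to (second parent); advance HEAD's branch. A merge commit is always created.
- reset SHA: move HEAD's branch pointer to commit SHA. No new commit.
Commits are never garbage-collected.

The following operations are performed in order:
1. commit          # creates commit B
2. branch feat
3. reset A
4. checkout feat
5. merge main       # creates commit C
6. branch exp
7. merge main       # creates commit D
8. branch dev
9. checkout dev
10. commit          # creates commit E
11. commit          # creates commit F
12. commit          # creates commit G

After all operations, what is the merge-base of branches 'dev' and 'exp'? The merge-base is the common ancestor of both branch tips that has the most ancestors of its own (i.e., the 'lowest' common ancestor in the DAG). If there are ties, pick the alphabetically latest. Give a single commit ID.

After op 1 (commit): HEAD=main@B [main=B]
After op 2 (branch): HEAD=main@B [feat=B main=B]
After op 3 (reset): HEAD=main@A [feat=B main=A]
After op 4 (checkout): HEAD=feat@B [feat=B main=A]
After op 5 (merge): HEAD=feat@C [feat=C main=A]
After op 6 (branch): HEAD=feat@C [exp=C feat=C main=A]
After op 7 (merge): HEAD=feat@D [exp=C feat=D main=A]
After op 8 (branch): HEAD=feat@D [dev=D exp=C feat=D main=A]
After op 9 (checkout): HEAD=dev@D [dev=D exp=C feat=D main=A]
After op 10 (commit): HEAD=dev@E [dev=E exp=C feat=D main=A]
After op 11 (commit): HEAD=dev@F [dev=F exp=C feat=D main=A]
After op 12 (commit): HEAD=dev@G [dev=G exp=C feat=D main=A]
ancestors(dev=G): ['A', 'B', 'C', 'D', 'E', 'F', 'G']
ancestors(exp=C): ['A', 'B', 'C']
common: ['A', 'B', 'C']

Answer: C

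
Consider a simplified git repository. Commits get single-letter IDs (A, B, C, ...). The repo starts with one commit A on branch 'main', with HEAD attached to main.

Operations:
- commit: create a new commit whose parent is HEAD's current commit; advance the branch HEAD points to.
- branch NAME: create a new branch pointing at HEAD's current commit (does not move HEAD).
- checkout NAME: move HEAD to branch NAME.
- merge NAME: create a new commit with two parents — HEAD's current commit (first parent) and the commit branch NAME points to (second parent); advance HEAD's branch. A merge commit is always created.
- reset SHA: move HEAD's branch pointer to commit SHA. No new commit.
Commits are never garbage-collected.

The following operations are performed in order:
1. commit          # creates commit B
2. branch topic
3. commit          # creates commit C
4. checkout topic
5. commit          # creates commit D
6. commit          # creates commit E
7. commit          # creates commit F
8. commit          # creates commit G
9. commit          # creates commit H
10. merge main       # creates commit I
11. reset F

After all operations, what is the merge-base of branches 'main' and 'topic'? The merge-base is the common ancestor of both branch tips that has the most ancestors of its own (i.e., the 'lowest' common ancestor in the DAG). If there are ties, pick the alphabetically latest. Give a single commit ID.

After op 1 (commit): HEAD=main@B [main=B]
After op 2 (branch): HEAD=main@B [main=B topic=B]
After op 3 (commit): HEAD=main@C [main=C topic=B]
After op 4 (checkout): HEAD=topic@B [main=C topic=B]
After op 5 (commit): HEAD=topic@D [main=C topic=D]
After op 6 (commit): HEAD=topic@E [main=C topic=E]
After op 7 (commit): HEAD=topic@F [main=C topic=F]
After op 8 (commit): HEAD=topic@G [main=C topic=G]
After op 9 (commit): HEAD=topic@H [main=C topic=H]
After op 10 (merge): HEAD=topic@I [main=C topic=I]
After op 11 (reset): HEAD=topic@F [main=C topic=F]
ancestors(main=C): ['A', 'B', 'C']
ancestors(topic=F): ['A', 'B', 'D', 'E', 'F']
common: ['A', 'B']

Answer: B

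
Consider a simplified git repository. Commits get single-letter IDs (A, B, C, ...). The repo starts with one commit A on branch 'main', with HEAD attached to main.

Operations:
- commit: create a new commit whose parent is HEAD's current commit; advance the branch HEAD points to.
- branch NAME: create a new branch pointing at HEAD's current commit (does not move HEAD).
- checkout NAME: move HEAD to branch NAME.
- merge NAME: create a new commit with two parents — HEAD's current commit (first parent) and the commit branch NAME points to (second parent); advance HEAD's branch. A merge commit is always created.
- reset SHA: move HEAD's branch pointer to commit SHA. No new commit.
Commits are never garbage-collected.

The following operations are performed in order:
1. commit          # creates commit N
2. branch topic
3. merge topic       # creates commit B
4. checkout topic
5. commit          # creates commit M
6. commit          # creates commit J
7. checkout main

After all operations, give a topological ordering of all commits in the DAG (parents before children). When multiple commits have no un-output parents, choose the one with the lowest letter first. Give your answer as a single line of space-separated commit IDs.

Answer: A N B M J

Derivation:
After op 1 (commit): HEAD=main@N [main=N]
After op 2 (branch): HEAD=main@N [main=N topic=N]
After op 3 (merge): HEAD=main@B [main=B topic=N]
After op 4 (checkout): HEAD=topic@N [main=B topic=N]
After op 5 (commit): HEAD=topic@M [main=B topic=M]
After op 6 (commit): HEAD=topic@J [main=B topic=J]
After op 7 (checkout): HEAD=main@B [main=B topic=J]
commit A: parents=[]
commit B: parents=['N', 'N']
commit J: parents=['M']
commit M: parents=['N']
commit N: parents=['A']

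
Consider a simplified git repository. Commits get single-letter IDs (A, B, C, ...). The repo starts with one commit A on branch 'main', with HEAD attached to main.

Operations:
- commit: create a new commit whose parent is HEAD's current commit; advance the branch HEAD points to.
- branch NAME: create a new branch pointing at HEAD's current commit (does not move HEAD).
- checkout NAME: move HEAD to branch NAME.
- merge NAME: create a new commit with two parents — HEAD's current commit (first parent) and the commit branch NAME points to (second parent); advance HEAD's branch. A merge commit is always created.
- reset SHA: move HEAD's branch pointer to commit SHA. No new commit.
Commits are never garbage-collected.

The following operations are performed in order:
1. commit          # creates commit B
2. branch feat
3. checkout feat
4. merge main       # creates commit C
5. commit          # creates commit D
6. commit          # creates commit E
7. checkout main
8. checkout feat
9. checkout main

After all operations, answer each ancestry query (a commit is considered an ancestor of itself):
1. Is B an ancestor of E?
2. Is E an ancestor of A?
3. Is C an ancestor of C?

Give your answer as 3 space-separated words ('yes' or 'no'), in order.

After op 1 (commit): HEAD=main@B [main=B]
After op 2 (branch): HEAD=main@B [feat=B main=B]
After op 3 (checkout): HEAD=feat@B [feat=B main=B]
After op 4 (merge): HEAD=feat@C [feat=C main=B]
After op 5 (commit): HEAD=feat@D [feat=D main=B]
After op 6 (commit): HEAD=feat@E [feat=E main=B]
After op 7 (checkout): HEAD=main@B [feat=E main=B]
After op 8 (checkout): HEAD=feat@E [feat=E main=B]
After op 9 (checkout): HEAD=main@B [feat=E main=B]
ancestors(E) = {A,B,C,D,E}; B in? yes
ancestors(A) = {A}; E in? no
ancestors(C) = {A,B,C}; C in? yes

Answer: yes no yes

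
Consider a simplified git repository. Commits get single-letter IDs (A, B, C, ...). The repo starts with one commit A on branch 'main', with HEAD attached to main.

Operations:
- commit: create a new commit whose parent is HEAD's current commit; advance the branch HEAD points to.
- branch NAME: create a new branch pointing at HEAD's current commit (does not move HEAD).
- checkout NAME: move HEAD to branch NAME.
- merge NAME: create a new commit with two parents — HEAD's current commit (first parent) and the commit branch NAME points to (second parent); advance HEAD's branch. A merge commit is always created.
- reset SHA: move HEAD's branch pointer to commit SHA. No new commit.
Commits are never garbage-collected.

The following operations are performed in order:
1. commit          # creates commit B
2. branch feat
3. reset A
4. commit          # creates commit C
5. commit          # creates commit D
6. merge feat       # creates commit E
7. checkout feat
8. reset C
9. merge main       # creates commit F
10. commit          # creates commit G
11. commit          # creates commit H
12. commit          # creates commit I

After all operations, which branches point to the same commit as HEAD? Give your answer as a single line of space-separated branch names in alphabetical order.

After op 1 (commit): HEAD=main@B [main=B]
After op 2 (branch): HEAD=main@B [feat=B main=B]
After op 3 (reset): HEAD=main@A [feat=B main=A]
After op 4 (commit): HEAD=main@C [feat=B main=C]
After op 5 (commit): HEAD=main@D [feat=B main=D]
After op 6 (merge): HEAD=main@E [feat=B main=E]
After op 7 (checkout): HEAD=feat@B [feat=B main=E]
After op 8 (reset): HEAD=feat@C [feat=C main=E]
After op 9 (merge): HEAD=feat@F [feat=F main=E]
After op 10 (commit): HEAD=feat@G [feat=G main=E]
After op 11 (commit): HEAD=feat@H [feat=H main=E]
After op 12 (commit): HEAD=feat@I [feat=I main=E]

Answer: feat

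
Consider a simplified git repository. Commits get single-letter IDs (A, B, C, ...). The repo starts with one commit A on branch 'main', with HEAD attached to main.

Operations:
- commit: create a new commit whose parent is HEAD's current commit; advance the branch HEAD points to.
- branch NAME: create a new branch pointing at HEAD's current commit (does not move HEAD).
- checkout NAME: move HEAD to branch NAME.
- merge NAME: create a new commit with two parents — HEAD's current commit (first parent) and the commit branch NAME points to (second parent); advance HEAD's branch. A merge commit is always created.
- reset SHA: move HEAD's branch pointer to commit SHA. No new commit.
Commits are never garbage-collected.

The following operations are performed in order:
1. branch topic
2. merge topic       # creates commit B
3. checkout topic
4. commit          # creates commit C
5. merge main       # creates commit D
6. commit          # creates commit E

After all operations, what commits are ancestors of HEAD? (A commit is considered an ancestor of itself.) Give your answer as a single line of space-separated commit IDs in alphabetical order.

Answer: A B C D E

Derivation:
After op 1 (branch): HEAD=main@A [main=A topic=A]
After op 2 (merge): HEAD=main@B [main=B topic=A]
After op 3 (checkout): HEAD=topic@A [main=B topic=A]
After op 4 (commit): HEAD=topic@C [main=B topic=C]
After op 5 (merge): HEAD=topic@D [main=B topic=D]
After op 6 (commit): HEAD=topic@E [main=B topic=E]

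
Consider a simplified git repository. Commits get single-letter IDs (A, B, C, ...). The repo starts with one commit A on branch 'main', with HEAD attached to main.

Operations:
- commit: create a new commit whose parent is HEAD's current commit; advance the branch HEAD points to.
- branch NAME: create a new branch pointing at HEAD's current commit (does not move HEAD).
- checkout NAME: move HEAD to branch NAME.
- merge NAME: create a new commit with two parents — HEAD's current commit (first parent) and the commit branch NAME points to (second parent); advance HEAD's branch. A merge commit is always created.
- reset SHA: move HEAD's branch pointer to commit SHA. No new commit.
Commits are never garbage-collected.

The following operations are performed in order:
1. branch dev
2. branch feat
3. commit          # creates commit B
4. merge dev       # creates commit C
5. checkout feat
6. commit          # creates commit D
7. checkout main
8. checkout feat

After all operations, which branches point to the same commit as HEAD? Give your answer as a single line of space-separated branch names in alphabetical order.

After op 1 (branch): HEAD=main@A [dev=A main=A]
After op 2 (branch): HEAD=main@A [dev=A feat=A main=A]
After op 3 (commit): HEAD=main@B [dev=A feat=A main=B]
After op 4 (merge): HEAD=main@C [dev=A feat=A main=C]
After op 5 (checkout): HEAD=feat@A [dev=A feat=A main=C]
After op 6 (commit): HEAD=feat@D [dev=A feat=D main=C]
After op 7 (checkout): HEAD=main@C [dev=A feat=D main=C]
After op 8 (checkout): HEAD=feat@D [dev=A feat=D main=C]

Answer: feat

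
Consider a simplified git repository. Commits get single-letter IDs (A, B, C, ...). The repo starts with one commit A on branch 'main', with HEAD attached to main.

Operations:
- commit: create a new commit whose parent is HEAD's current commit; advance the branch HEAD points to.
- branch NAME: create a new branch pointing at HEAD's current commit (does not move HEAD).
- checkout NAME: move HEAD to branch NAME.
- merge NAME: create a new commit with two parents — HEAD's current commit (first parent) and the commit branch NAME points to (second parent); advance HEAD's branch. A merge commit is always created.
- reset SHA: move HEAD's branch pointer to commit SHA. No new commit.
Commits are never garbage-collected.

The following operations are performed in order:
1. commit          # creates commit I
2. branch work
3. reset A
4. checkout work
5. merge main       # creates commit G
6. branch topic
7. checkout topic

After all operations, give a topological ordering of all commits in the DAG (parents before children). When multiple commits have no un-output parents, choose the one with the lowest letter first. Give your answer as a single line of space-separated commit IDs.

Answer: A I G

Derivation:
After op 1 (commit): HEAD=main@I [main=I]
After op 2 (branch): HEAD=main@I [main=I work=I]
After op 3 (reset): HEAD=main@A [main=A work=I]
After op 4 (checkout): HEAD=work@I [main=A work=I]
After op 5 (merge): HEAD=work@G [main=A work=G]
After op 6 (branch): HEAD=work@G [main=A topic=G work=G]
After op 7 (checkout): HEAD=topic@G [main=A topic=G work=G]
commit A: parents=[]
commit G: parents=['I', 'A']
commit I: parents=['A']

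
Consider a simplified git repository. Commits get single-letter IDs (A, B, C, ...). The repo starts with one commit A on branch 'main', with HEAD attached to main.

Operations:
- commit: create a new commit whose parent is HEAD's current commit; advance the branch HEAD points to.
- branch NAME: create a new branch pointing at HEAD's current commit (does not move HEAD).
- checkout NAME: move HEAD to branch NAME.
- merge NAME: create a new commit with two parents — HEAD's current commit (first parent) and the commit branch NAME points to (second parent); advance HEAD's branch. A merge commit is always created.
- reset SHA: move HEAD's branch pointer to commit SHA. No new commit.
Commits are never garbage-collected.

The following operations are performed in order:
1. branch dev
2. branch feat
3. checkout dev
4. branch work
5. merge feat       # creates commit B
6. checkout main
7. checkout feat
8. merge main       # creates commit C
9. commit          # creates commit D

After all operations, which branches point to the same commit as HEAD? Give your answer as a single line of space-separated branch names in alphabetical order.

After op 1 (branch): HEAD=main@A [dev=A main=A]
After op 2 (branch): HEAD=main@A [dev=A feat=A main=A]
After op 3 (checkout): HEAD=dev@A [dev=A feat=A main=A]
After op 4 (branch): HEAD=dev@A [dev=A feat=A main=A work=A]
After op 5 (merge): HEAD=dev@B [dev=B feat=A main=A work=A]
After op 6 (checkout): HEAD=main@A [dev=B feat=A main=A work=A]
After op 7 (checkout): HEAD=feat@A [dev=B feat=A main=A work=A]
After op 8 (merge): HEAD=feat@C [dev=B feat=C main=A work=A]
After op 9 (commit): HEAD=feat@D [dev=B feat=D main=A work=A]

Answer: feat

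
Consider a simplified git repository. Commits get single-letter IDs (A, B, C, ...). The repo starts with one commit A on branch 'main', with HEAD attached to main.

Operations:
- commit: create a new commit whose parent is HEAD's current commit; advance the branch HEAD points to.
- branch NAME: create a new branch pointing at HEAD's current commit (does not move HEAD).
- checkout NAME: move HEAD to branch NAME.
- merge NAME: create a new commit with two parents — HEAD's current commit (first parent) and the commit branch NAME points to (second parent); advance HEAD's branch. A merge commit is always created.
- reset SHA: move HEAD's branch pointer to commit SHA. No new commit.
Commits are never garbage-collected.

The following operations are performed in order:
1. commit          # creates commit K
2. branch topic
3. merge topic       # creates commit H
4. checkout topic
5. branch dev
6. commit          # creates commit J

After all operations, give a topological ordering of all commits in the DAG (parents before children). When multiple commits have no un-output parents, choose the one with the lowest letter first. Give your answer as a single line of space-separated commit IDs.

Answer: A K H J

Derivation:
After op 1 (commit): HEAD=main@K [main=K]
After op 2 (branch): HEAD=main@K [main=K topic=K]
After op 3 (merge): HEAD=main@H [main=H topic=K]
After op 4 (checkout): HEAD=topic@K [main=H topic=K]
After op 5 (branch): HEAD=topic@K [dev=K main=H topic=K]
After op 6 (commit): HEAD=topic@J [dev=K main=H topic=J]
commit A: parents=[]
commit H: parents=['K', 'K']
commit J: parents=['K']
commit K: parents=['A']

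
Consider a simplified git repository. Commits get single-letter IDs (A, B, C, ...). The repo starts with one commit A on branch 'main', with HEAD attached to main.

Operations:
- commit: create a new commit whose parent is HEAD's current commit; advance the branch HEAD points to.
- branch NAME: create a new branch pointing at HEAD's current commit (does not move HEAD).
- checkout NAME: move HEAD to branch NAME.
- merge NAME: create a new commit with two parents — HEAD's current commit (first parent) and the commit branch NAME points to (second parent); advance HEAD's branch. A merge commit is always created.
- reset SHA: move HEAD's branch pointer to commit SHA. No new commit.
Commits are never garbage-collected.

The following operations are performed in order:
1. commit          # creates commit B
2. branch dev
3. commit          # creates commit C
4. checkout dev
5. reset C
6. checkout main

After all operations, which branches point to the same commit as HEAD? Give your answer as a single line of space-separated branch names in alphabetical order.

After op 1 (commit): HEAD=main@B [main=B]
After op 2 (branch): HEAD=main@B [dev=B main=B]
After op 3 (commit): HEAD=main@C [dev=B main=C]
After op 4 (checkout): HEAD=dev@B [dev=B main=C]
After op 5 (reset): HEAD=dev@C [dev=C main=C]
After op 6 (checkout): HEAD=main@C [dev=C main=C]

Answer: dev main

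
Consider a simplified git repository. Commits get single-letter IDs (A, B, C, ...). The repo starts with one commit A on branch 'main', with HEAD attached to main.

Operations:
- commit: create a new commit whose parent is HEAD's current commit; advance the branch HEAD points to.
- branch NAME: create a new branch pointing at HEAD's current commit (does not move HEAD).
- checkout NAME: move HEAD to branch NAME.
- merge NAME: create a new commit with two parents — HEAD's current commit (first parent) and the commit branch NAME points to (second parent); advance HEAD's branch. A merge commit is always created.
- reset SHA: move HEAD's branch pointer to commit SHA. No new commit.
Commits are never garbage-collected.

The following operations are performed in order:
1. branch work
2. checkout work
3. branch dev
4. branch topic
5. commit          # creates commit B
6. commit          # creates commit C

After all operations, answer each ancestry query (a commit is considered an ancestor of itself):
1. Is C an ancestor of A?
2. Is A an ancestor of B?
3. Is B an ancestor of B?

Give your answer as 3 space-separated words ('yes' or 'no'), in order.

After op 1 (branch): HEAD=main@A [main=A work=A]
After op 2 (checkout): HEAD=work@A [main=A work=A]
After op 3 (branch): HEAD=work@A [dev=A main=A work=A]
After op 4 (branch): HEAD=work@A [dev=A main=A topic=A work=A]
After op 5 (commit): HEAD=work@B [dev=A main=A topic=A work=B]
After op 6 (commit): HEAD=work@C [dev=A main=A topic=A work=C]
ancestors(A) = {A}; C in? no
ancestors(B) = {A,B}; A in? yes
ancestors(B) = {A,B}; B in? yes

Answer: no yes yes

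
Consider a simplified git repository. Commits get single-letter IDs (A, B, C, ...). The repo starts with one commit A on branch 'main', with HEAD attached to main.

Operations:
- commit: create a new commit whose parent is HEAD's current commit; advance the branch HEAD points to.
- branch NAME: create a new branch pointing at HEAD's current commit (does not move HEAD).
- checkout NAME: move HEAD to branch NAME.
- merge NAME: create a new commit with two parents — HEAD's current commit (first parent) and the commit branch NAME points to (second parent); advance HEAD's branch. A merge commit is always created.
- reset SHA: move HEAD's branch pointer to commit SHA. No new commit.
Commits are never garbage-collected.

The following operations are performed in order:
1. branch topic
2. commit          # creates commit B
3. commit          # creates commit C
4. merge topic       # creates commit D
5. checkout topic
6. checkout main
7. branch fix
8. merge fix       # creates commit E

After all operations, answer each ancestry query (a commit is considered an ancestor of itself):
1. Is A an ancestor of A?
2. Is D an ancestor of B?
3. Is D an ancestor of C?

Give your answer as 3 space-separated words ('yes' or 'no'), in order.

Answer: yes no no

Derivation:
After op 1 (branch): HEAD=main@A [main=A topic=A]
After op 2 (commit): HEAD=main@B [main=B topic=A]
After op 3 (commit): HEAD=main@C [main=C topic=A]
After op 4 (merge): HEAD=main@D [main=D topic=A]
After op 5 (checkout): HEAD=topic@A [main=D topic=A]
After op 6 (checkout): HEAD=main@D [main=D topic=A]
After op 7 (branch): HEAD=main@D [fix=D main=D topic=A]
After op 8 (merge): HEAD=main@E [fix=D main=E topic=A]
ancestors(A) = {A}; A in? yes
ancestors(B) = {A,B}; D in? no
ancestors(C) = {A,B,C}; D in? no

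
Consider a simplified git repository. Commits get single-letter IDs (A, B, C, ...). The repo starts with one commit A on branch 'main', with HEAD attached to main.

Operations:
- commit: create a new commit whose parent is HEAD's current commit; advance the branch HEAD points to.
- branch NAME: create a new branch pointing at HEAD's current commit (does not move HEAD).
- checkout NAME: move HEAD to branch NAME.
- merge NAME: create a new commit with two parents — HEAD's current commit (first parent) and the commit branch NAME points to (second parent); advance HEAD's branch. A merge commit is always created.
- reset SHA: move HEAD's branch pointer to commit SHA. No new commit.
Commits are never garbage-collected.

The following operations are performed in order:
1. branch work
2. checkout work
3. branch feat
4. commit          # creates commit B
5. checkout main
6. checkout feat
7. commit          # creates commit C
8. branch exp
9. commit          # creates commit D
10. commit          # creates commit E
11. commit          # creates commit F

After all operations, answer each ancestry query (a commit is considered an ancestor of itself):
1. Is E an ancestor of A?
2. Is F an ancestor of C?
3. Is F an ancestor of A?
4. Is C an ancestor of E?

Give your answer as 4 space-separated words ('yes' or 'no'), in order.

After op 1 (branch): HEAD=main@A [main=A work=A]
After op 2 (checkout): HEAD=work@A [main=A work=A]
After op 3 (branch): HEAD=work@A [feat=A main=A work=A]
After op 4 (commit): HEAD=work@B [feat=A main=A work=B]
After op 5 (checkout): HEAD=main@A [feat=A main=A work=B]
After op 6 (checkout): HEAD=feat@A [feat=A main=A work=B]
After op 7 (commit): HEAD=feat@C [feat=C main=A work=B]
After op 8 (branch): HEAD=feat@C [exp=C feat=C main=A work=B]
After op 9 (commit): HEAD=feat@D [exp=C feat=D main=A work=B]
After op 10 (commit): HEAD=feat@E [exp=C feat=E main=A work=B]
After op 11 (commit): HEAD=feat@F [exp=C feat=F main=A work=B]
ancestors(A) = {A}; E in? no
ancestors(C) = {A,C}; F in? no
ancestors(A) = {A}; F in? no
ancestors(E) = {A,C,D,E}; C in? yes

Answer: no no no yes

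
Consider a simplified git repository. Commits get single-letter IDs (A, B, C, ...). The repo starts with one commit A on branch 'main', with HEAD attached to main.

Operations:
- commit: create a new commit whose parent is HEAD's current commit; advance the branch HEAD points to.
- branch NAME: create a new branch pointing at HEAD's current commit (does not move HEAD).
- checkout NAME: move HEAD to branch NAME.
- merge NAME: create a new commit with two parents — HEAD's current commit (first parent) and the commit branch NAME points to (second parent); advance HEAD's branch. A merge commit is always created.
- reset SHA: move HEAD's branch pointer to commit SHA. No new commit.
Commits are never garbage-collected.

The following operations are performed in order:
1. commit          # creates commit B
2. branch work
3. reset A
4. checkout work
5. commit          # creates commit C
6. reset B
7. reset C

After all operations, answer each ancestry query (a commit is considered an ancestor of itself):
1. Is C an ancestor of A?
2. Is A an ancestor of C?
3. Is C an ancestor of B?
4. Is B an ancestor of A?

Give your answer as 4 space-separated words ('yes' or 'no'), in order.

Answer: no yes no no

Derivation:
After op 1 (commit): HEAD=main@B [main=B]
After op 2 (branch): HEAD=main@B [main=B work=B]
After op 3 (reset): HEAD=main@A [main=A work=B]
After op 4 (checkout): HEAD=work@B [main=A work=B]
After op 5 (commit): HEAD=work@C [main=A work=C]
After op 6 (reset): HEAD=work@B [main=A work=B]
After op 7 (reset): HEAD=work@C [main=A work=C]
ancestors(A) = {A}; C in? no
ancestors(C) = {A,B,C}; A in? yes
ancestors(B) = {A,B}; C in? no
ancestors(A) = {A}; B in? no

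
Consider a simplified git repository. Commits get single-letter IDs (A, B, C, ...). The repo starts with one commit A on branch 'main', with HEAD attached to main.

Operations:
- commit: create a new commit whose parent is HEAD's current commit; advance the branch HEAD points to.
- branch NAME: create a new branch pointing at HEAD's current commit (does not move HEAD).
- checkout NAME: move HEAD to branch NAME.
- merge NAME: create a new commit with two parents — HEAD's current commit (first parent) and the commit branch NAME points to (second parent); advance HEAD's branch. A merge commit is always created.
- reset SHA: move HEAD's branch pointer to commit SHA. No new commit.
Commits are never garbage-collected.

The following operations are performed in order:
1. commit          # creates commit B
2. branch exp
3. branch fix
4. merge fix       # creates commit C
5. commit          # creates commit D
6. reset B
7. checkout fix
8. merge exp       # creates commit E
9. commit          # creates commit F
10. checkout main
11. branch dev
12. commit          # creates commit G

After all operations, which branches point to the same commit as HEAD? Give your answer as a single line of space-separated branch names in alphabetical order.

After op 1 (commit): HEAD=main@B [main=B]
After op 2 (branch): HEAD=main@B [exp=B main=B]
After op 3 (branch): HEAD=main@B [exp=B fix=B main=B]
After op 4 (merge): HEAD=main@C [exp=B fix=B main=C]
After op 5 (commit): HEAD=main@D [exp=B fix=B main=D]
After op 6 (reset): HEAD=main@B [exp=B fix=B main=B]
After op 7 (checkout): HEAD=fix@B [exp=B fix=B main=B]
After op 8 (merge): HEAD=fix@E [exp=B fix=E main=B]
After op 9 (commit): HEAD=fix@F [exp=B fix=F main=B]
After op 10 (checkout): HEAD=main@B [exp=B fix=F main=B]
After op 11 (branch): HEAD=main@B [dev=B exp=B fix=F main=B]
After op 12 (commit): HEAD=main@G [dev=B exp=B fix=F main=G]

Answer: main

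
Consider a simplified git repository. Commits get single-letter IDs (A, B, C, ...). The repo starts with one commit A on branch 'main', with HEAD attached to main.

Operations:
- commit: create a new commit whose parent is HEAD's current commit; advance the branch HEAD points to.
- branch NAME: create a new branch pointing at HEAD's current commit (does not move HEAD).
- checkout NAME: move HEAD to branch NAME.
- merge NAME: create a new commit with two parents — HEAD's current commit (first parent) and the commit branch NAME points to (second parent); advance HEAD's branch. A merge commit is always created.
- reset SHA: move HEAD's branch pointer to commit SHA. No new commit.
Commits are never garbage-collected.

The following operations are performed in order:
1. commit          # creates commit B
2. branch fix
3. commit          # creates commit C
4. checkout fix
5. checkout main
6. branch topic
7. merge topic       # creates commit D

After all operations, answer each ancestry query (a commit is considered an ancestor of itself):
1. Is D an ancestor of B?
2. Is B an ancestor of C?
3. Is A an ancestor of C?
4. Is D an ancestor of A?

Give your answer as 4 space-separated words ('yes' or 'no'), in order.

Answer: no yes yes no

Derivation:
After op 1 (commit): HEAD=main@B [main=B]
After op 2 (branch): HEAD=main@B [fix=B main=B]
After op 3 (commit): HEAD=main@C [fix=B main=C]
After op 4 (checkout): HEAD=fix@B [fix=B main=C]
After op 5 (checkout): HEAD=main@C [fix=B main=C]
After op 6 (branch): HEAD=main@C [fix=B main=C topic=C]
After op 7 (merge): HEAD=main@D [fix=B main=D topic=C]
ancestors(B) = {A,B}; D in? no
ancestors(C) = {A,B,C}; B in? yes
ancestors(C) = {A,B,C}; A in? yes
ancestors(A) = {A}; D in? no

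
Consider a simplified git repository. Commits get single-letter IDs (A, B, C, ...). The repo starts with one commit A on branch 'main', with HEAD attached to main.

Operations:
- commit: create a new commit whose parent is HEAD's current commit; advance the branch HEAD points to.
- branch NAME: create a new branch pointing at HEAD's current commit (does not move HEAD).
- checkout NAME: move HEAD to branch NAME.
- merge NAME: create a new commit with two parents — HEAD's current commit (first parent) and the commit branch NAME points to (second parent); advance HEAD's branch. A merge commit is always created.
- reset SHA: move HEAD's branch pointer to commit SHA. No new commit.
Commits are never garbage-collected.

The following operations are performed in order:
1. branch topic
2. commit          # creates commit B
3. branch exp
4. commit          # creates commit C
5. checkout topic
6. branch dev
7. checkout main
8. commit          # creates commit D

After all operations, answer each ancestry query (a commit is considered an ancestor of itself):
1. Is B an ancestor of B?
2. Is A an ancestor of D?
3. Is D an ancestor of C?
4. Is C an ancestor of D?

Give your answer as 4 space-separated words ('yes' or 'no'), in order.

After op 1 (branch): HEAD=main@A [main=A topic=A]
After op 2 (commit): HEAD=main@B [main=B topic=A]
After op 3 (branch): HEAD=main@B [exp=B main=B topic=A]
After op 4 (commit): HEAD=main@C [exp=B main=C topic=A]
After op 5 (checkout): HEAD=topic@A [exp=B main=C topic=A]
After op 6 (branch): HEAD=topic@A [dev=A exp=B main=C topic=A]
After op 7 (checkout): HEAD=main@C [dev=A exp=B main=C topic=A]
After op 8 (commit): HEAD=main@D [dev=A exp=B main=D topic=A]
ancestors(B) = {A,B}; B in? yes
ancestors(D) = {A,B,C,D}; A in? yes
ancestors(C) = {A,B,C}; D in? no
ancestors(D) = {A,B,C,D}; C in? yes

Answer: yes yes no yes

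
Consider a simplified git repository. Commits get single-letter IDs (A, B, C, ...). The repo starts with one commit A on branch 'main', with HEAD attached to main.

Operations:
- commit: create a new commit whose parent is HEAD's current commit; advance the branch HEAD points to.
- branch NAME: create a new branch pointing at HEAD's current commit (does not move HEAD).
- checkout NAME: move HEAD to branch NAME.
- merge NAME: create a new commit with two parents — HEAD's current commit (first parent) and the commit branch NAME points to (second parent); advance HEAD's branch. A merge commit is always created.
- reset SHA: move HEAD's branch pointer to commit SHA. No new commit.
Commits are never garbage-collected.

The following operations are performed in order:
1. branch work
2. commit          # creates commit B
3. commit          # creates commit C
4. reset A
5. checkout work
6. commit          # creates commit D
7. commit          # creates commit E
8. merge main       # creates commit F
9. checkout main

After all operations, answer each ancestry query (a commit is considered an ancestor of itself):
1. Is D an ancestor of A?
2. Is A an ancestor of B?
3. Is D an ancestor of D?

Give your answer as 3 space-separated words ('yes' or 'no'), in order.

After op 1 (branch): HEAD=main@A [main=A work=A]
After op 2 (commit): HEAD=main@B [main=B work=A]
After op 3 (commit): HEAD=main@C [main=C work=A]
After op 4 (reset): HEAD=main@A [main=A work=A]
After op 5 (checkout): HEAD=work@A [main=A work=A]
After op 6 (commit): HEAD=work@D [main=A work=D]
After op 7 (commit): HEAD=work@E [main=A work=E]
After op 8 (merge): HEAD=work@F [main=A work=F]
After op 9 (checkout): HEAD=main@A [main=A work=F]
ancestors(A) = {A}; D in? no
ancestors(B) = {A,B}; A in? yes
ancestors(D) = {A,D}; D in? yes

Answer: no yes yes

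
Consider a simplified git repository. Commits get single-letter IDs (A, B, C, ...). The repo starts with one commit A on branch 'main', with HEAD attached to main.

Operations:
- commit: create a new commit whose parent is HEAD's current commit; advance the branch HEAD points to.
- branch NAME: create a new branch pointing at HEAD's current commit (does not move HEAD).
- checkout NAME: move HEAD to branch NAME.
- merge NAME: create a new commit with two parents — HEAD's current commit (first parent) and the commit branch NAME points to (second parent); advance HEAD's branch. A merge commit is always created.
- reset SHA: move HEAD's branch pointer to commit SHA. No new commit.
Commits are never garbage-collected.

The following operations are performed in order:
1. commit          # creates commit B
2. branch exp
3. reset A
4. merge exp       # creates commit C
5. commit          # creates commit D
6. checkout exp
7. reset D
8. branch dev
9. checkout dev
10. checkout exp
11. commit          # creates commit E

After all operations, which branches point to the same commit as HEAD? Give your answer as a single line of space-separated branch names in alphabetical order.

Answer: exp

Derivation:
After op 1 (commit): HEAD=main@B [main=B]
After op 2 (branch): HEAD=main@B [exp=B main=B]
After op 3 (reset): HEAD=main@A [exp=B main=A]
After op 4 (merge): HEAD=main@C [exp=B main=C]
After op 5 (commit): HEAD=main@D [exp=B main=D]
After op 6 (checkout): HEAD=exp@B [exp=B main=D]
After op 7 (reset): HEAD=exp@D [exp=D main=D]
After op 8 (branch): HEAD=exp@D [dev=D exp=D main=D]
After op 9 (checkout): HEAD=dev@D [dev=D exp=D main=D]
After op 10 (checkout): HEAD=exp@D [dev=D exp=D main=D]
After op 11 (commit): HEAD=exp@E [dev=D exp=E main=D]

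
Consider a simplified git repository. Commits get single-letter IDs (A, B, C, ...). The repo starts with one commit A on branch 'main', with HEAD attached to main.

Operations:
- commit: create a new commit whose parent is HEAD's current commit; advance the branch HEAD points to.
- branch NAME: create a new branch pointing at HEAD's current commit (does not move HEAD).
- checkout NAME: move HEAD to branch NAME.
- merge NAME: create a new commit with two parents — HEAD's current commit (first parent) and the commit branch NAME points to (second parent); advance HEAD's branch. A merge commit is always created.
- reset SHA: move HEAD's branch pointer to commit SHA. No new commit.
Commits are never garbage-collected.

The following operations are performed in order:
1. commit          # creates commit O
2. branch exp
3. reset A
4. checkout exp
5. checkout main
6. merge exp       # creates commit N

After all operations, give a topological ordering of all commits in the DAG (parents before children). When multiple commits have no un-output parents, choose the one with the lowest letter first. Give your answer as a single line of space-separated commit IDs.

Answer: A O N

Derivation:
After op 1 (commit): HEAD=main@O [main=O]
After op 2 (branch): HEAD=main@O [exp=O main=O]
After op 3 (reset): HEAD=main@A [exp=O main=A]
After op 4 (checkout): HEAD=exp@O [exp=O main=A]
After op 5 (checkout): HEAD=main@A [exp=O main=A]
After op 6 (merge): HEAD=main@N [exp=O main=N]
commit A: parents=[]
commit N: parents=['A', 'O']
commit O: parents=['A']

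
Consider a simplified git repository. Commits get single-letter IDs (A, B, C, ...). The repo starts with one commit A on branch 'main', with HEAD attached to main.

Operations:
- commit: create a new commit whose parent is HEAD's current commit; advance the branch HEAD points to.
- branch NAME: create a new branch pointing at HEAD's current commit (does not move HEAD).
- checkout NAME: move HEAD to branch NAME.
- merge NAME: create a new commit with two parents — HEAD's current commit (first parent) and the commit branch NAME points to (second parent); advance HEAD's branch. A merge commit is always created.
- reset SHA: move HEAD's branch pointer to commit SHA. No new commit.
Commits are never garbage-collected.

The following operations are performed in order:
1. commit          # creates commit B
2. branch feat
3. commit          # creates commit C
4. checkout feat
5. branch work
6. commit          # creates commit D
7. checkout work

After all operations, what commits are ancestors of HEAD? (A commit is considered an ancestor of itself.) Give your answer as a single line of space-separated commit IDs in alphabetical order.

After op 1 (commit): HEAD=main@B [main=B]
After op 2 (branch): HEAD=main@B [feat=B main=B]
After op 3 (commit): HEAD=main@C [feat=B main=C]
After op 4 (checkout): HEAD=feat@B [feat=B main=C]
After op 5 (branch): HEAD=feat@B [feat=B main=C work=B]
After op 6 (commit): HEAD=feat@D [feat=D main=C work=B]
After op 7 (checkout): HEAD=work@B [feat=D main=C work=B]

Answer: A B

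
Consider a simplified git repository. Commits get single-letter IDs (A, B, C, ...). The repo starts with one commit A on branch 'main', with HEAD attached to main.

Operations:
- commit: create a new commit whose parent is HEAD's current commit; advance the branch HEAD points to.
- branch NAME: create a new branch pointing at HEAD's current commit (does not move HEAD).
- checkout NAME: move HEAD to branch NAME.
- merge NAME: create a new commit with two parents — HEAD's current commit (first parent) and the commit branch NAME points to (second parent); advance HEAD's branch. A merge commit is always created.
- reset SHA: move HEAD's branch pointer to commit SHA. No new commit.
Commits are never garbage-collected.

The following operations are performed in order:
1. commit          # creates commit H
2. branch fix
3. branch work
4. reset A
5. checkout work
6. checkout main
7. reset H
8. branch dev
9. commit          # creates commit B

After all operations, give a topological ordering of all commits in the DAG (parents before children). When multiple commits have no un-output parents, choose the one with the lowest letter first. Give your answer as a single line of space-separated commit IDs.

Answer: A H B

Derivation:
After op 1 (commit): HEAD=main@H [main=H]
After op 2 (branch): HEAD=main@H [fix=H main=H]
After op 3 (branch): HEAD=main@H [fix=H main=H work=H]
After op 4 (reset): HEAD=main@A [fix=H main=A work=H]
After op 5 (checkout): HEAD=work@H [fix=H main=A work=H]
After op 6 (checkout): HEAD=main@A [fix=H main=A work=H]
After op 7 (reset): HEAD=main@H [fix=H main=H work=H]
After op 8 (branch): HEAD=main@H [dev=H fix=H main=H work=H]
After op 9 (commit): HEAD=main@B [dev=H fix=H main=B work=H]
commit A: parents=[]
commit B: parents=['H']
commit H: parents=['A']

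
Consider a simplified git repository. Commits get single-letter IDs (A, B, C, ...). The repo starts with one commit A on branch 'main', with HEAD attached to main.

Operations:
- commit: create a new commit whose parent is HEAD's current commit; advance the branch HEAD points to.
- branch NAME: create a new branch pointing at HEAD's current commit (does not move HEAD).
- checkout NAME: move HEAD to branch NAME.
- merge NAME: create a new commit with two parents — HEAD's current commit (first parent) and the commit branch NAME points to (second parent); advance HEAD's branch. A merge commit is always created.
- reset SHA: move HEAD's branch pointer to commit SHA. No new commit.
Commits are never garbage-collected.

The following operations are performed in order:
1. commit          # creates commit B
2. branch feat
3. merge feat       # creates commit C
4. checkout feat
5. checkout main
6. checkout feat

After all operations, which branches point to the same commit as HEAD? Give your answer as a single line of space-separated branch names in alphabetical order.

After op 1 (commit): HEAD=main@B [main=B]
After op 2 (branch): HEAD=main@B [feat=B main=B]
After op 3 (merge): HEAD=main@C [feat=B main=C]
After op 4 (checkout): HEAD=feat@B [feat=B main=C]
After op 5 (checkout): HEAD=main@C [feat=B main=C]
After op 6 (checkout): HEAD=feat@B [feat=B main=C]

Answer: feat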